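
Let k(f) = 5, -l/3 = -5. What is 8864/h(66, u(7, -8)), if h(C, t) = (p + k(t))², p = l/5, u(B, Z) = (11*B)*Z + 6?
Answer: 277/2 ≈ 138.50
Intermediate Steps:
l = 15 (l = -3*(-5) = 15)
u(B, Z) = 6 + 11*B*Z (u(B, Z) = 11*B*Z + 6 = 6 + 11*B*Z)
p = 3 (p = 15/5 = 15*(⅕) = 3)
h(C, t) = 64 (h(C, t) = (3 + 5)² = 8² = 64)
8864/h(66, u(7, -8)) = 8864/64 = 8864*(1/64) = 277/2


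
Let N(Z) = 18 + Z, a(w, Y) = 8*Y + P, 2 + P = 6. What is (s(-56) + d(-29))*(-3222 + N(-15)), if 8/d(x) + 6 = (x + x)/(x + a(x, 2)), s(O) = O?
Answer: 122322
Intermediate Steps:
P = 4 (P = -2 + 6 = 4)
a(w, Y) = 4 + 8*Y (a(w, Y) = 8*Y + 4 = 4 + 8*Y)
d(x) = 8/(-6 + 2*x/(20 + x)) (d(x) = 8/(-6 + (x + x)/(x + (4 + 8*2))) = 8/(-6 + (2*x)/(x + (4 + 16))) = 8/(-6 + (2*x)/(x + 20)) = 8/(-6 + (2*x)/(20 + x)) = 8/(-6 + 2*x/(20 + x)))
(s(-56) + d(-29))*(-3222 + N(-15)) = (-56 + 2*(-20 - 1*(-29))/(30 - 29))*(-3222 + (18 - 15)) = (-56 + 2*(-20 + 29)/1)*(-3222 + 3) = (-56 + 2*1*9)*(-3219) = (-56 + 18)*(-3219) = -38*(-3219) = 122322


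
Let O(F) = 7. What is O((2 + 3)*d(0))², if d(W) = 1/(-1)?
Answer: 49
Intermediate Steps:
d(W) = -1
O((2 + 3)*d(0))² = 7² = 49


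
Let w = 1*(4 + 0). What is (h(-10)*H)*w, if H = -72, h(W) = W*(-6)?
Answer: -17280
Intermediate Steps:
h(W) = -6*W
w = 4 (w = 1*4 = 4)
(h(-10)*H)*w = (-6*(-10)*(-72))*4 = (60*(-72))*4 = -4320*4 = -17280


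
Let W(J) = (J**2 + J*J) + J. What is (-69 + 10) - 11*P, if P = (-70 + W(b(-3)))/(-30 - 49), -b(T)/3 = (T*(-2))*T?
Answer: 59315/79 ≈ 750.82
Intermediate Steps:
b(T) = 6*T**2 (b(T) = -3*T*(-2)*T = -3*(-2*T)*T = -(-6)*T**2 = 6*T**2)
W(J) = J + 2*J**2 (W(J) = (J**2 + J**2) + J = 2*J**2 + J = J + 2*J**2)
P = -5816/79 (P = (-70 + (6*(-3)**2)*(1 + 2*(6*(-3)**2)))/(-30 - 49) = (-70 + (6*9)*(1 + 2*(6*9)))/(-79) = (-70 + 54*(1 + 2*54))*(-1/79) = (-70 + 54*(1 + 108))*(-1/79) = (-70 + 54*109)*(-1/79) = (-70 + 5886)*(-1/79) = 5816*(-1/79) = -5816/79 ≈ -73.620)
(-69 + 10) - 11*P = (-69 + 10) - 11*(-5816/79) = -59 + 63976/79 = 59315/79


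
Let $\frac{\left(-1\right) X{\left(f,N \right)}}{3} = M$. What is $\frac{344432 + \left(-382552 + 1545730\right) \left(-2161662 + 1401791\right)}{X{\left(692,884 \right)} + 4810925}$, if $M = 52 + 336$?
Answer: $- \frac{883864885606}{4809761} \approx -1.8376 \cdot 10^{5}$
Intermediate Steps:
$M = 388$
$X{\left(f,N \right)} = -1164$ ($X{\left(f,N \right)} = \left(-3\right) 388 = -1164$)
$\frac{344432 + \left(-382552 + 1545730\right) \left(-2161662 + 1401791\right)}{X{\left(692,884 \right)} + 4810925} = \frac{344432 + \left(-382552 + 1545730\right) \left(-2161662 + 1401791\right)}{-1164 + 4810925} = \frac{344432 + 1163178 \left(-759871\right)}{4809761} = \left(344432 - 883865230038\right) \frac{1}{4809761} = \left(-883864885606\right) \frac{1}{4809761} = - \frac{883864885606}{4809761}$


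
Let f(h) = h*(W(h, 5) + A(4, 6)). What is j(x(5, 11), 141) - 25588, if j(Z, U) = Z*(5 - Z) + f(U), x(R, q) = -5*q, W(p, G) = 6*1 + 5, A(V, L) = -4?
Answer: -27901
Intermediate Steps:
W(p, G) = 11 (W(p, G) = 6 + 5 = 11)
f(h) = 7*h (f(h) = h*(11 - 4) = h*7 = 7*h)
j(Z, U) = 7*U + Z*(5 - Z) (j(Z, U) = Z*(5 - Z) + 7*U = 7*U + Z*(5 - Z))
j(x(5, 11), 141) - 25588 = (-(-5*11)**2 + 5*(-5*11) + 7*141) - 25588 = (-1*(-55)**2 + 5*(-55) + 987) - 25588 = (-1*3025 - 275 + 987) - 25588 = (-3025 - 275 + 987) - 25588 = -2313 - 25588 = -27901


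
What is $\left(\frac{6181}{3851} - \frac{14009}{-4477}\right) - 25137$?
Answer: $- \frac{433303561003}{17240927} \approx -25132.0$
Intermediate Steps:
$\left(\frac{6181}{3851} - \frac{14009}{-4477}\right) - 25137 = \left(6181 \cdot \frac{1}{3851} - - \frac{14009}{4477}\right) - 25137 = \left(\frac{6181}{3851} + \frac{14009}{4477}\right) - 25137 = \frac{81620996}{17240927} - 25137 = - \frac{433303561003}{17240927}$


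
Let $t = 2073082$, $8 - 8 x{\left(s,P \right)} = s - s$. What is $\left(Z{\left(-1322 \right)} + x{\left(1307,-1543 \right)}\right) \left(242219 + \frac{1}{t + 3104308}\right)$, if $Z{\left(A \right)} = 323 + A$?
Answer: $- \frac{625777051977089}{2588695} \approx -2.4173 \cdot 10^{8}$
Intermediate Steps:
$x{\left(s,P \right)} = 1$ ($x{\left(s,P \right)} = 1 - \frac{s - s}{8} = 1 - 0 = 1 + 0 = 1$)
$\left(Z{\left(-1322 \right)} + x{\left(1307,-1543 \right)}\right) \left(242219 + \frac{1}{t + 3104308}\right) = \left(\left(323 - 1322\right) + 1\right) \left(242219 + \frac{1}{2073082 + 3104308}\right) = \left(-999 + 1\right) \left(242219 + \frac{1}{5177390}\right) = - 998 \left(242219 + \frac{1}{5177390}\right) = \left(-998\right) \frac{1254062228411}{5177390} = - \frac{625777051977089}{2588695}$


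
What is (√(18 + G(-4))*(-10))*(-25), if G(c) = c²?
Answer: 250*√34 ≈ 1457.7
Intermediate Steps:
(√(18 + G(-4))*(-10))*(-25) = (√(18 + (-4)²)*(-10))*(-25) = (√(18 + 16)*(-10))*(-25) = (√34*(-10))*(-25) = -10*√34*(-25) = 250*√34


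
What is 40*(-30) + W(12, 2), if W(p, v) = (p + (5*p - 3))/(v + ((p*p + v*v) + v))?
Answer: -182331/152 ≈ -1199.5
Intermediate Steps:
W(p, v) = (-3 + 6*p)/(p**2 + v**2 + 2*v) (W(p, v) = (p + (-3 + 5*p))/(v + ((p**2 + v**2) + v)) = (-3 + 6*p)/(v + (v + p**2 + v**2)) = (-3 + 6*p)/(p**2 + v**2 + 2*v))
40*(-30) + W(12, 2) = 40*(-30) + 3*(-1 + 2*12)/(12**2 + 2**2 + 2*2) = -1200 + 3*(-1 + 24)/(144 + 4 + 4) = -1200 + 3*23/152 = -1200 + 3*(1/152)*23 = -1200 + 69/152 = -182331/152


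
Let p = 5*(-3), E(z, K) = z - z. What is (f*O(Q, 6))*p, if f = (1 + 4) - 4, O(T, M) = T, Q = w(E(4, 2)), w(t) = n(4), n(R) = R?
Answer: -60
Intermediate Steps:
E(z, K) = 0
w(t) = 4
p = -15
Q = 4
f = 1 (f = 5 - 4 = 1)
(f*O(Q, 6))*p = (1*4)*(-15) = 4*(-15) = -60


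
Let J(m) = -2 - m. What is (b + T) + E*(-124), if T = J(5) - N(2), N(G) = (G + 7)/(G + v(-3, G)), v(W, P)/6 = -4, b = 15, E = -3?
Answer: 8369/22 ≈ 380.41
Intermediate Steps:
v(W, P) = -24 (v(W, P) = 6*(-4) = -24)
N(G) = (7 + G)/(-24 + G) (N(G) = (G + 7)/(G - 24) = (7 + G)/(-24 + G))
T = -145/22 (T = (-2 - 1*5) - (7 + 2)/(-24 + 2) = (-2 - 5) - 9/(-22) = -7 - (-1)*9/22 = -7 - 1*(-9/22) = -7 + 9/22 = -145/22 ≈ -6.5909)
(b + T) + E*(-124) = (15 - 145/22) - 3*(-124) = 185/22 + 372 = 8369/22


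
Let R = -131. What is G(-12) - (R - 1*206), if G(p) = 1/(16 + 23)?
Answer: 13144/39 ≈ 337.03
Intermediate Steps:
G(p) = 1/39
G(-12) - (R - 1*206) = 1/39 - (-131 - 1*206) = 1/39 - (-131 - 206) = 1/39 - 1*(-337) = 1/39 + 337 = 13144/39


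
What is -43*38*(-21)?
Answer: 34314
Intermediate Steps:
-43*38*(-21) = -1634*(-21) = 34314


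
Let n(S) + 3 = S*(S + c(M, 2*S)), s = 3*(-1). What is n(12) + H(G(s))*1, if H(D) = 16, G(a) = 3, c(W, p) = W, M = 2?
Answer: 181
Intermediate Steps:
s = -3
n(S) = -3 + S*(2 + S) (n(S) = -3 + S*(S + 2) = -3 + S*(2 + S))
n(12) + H(G(s))*1 = (-3 + 12² + 2*12) + 16*1 = (-3 + 144 + 24) + 16 = 165 + 16 = 181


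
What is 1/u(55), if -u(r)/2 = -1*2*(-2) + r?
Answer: -1/118 ≈ -0.0084746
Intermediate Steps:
u(r) = -8 - 2*r (u(r) = -2*(-1*2*(-2) + r) = -2*(-2*(-2) + r) = -2*(4 + r) = -8 - 2*r)
1/u(55) = 1/(-8 - 2*55) = 1/(-8 - 110) = 1/(-118) = -1/118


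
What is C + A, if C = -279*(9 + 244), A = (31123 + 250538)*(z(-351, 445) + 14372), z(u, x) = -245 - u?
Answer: 4077817371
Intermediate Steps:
A = 4077887958 (A = (31123 + 250538)*((-245 - 1*(-351)) + 14372) = 281661*((-245 + 351) + 14372) = 281661*(106 + 14372) = 281661*14478 = 4077887958)
C = -70587 (C = -279*253 = -70587)
C + A = -70587 + 4077887958 = 4077817371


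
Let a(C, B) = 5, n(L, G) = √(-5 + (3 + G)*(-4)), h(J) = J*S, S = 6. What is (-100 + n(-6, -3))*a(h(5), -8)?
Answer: -500 + 5*I*√5 ≈ -500.0 + 11.18*I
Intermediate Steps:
h(J) = 6*J (h(J) = J*6 = 6*J)
n(L, G) = √(-17 - 4*G) (n(L, G) = √(-5 + (-12 - 4*G)) = √(-17 - 4*G))
(-100 + n(-6, -3))*a(h(5), -8) = (-100 + √(-17 - 4*(-3)))*5 = (-100 + √(-17 + 12))*5 = (-100 + √(-5))*5 = (-100 + I*√5)*5 = -500 + 5*I*√5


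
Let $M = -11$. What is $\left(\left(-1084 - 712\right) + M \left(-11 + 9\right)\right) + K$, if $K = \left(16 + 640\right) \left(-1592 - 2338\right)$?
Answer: $-2579854$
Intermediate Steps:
$K = -2578080$ ($K = 656 \left(-3930\right) = -2578080$)
$\left(\left(-1084 - 712\right) + M \left(-11 + 9\right)\right) + K = \left(\left(-1084 - 712\right) - 11 \left(-11 + 9\right)\right) - 2578080 = \left(\left(-1084 - 712\right) - -22\right) - 2578080 = \left(-1796 + 22\right) - 2578080 = -1774 - 2578080 = -2579854$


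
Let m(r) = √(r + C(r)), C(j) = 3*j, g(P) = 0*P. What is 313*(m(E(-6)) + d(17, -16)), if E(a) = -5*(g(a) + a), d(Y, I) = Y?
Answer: 5321 + 626*√30 ≈ 8749.8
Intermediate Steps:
g(P) = 0
E(a) = -5*a (E(a) = -5*(0 + a) = -5*a)
m(r) = 2*√r (m(r) = √(r + 3*r) = √(4*r) = 2*√r)
313*(m(E(-6)) + d(17, -16)) = 313*(2*√(-5*(-6)) + 17) = 313*(2*√30 + 17) = 313*(17 + 2*√30) = 5321 + 626*√30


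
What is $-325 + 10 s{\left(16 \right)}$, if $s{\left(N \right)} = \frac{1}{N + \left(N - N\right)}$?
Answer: $- \frac{2595}{8} \approx -324.38$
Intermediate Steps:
$s{\left(N \right)} = \frac{1}{N}$ ($s{\left(N \right)} = \frac{1}{N + 0} = \frac{1}{N}$)
$-325 + 10 s{\left(16 \right)} = -325 + \frac{10}{16} = -325 + 10 \cdot \frac{1}{16} = -325 + \frac{5}{8} = - \frac{2595}{8}$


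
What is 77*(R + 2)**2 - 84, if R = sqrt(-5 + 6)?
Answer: 609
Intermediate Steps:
R = 1 (R = sqrt(1) = 1)
77*(R + 2)**2 - 84 = 77*(1 + 2)**2 - 84 = 77*3**2 - 84 = 77*9 - 84 = 693 - 84 = 609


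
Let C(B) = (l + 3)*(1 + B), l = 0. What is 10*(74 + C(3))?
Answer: 860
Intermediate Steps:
C(B) = 3 + 3*B (C(B) = (0 + 3)*(1 + B) = 3*(1 + B) = 3 + 3*B)
10*(74 + C(3)) = 10*(74 + (3 + 3*3)) = 10*(74 + (3 + 9)) = 10*(74 + 12) = 10*86 = 860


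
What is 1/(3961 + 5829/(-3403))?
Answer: 3403/13473454 ≈ 0.00025257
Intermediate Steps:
1/(3961 + 5829/(-3403)) = 1/(3961 + 5829*(-1/3403)) = 1/(3961 - 5829/3403) = 1/(13473454/3403) = 3403/13473454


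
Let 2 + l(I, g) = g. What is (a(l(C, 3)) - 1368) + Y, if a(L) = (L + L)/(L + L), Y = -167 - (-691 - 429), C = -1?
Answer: -414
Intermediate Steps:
l(I, g) = -2 + g
Y = 953 (Y = -167 - 1*(-1120) = -167 + 1120 = 953)
a(L) = 1 (a(L) = (2*L)/((2*L)) = (2*L)*(1/(2*L)) = 1)
(a(l(C, 3)) - 1368) + Y = (1 - 1368) + 953 = -1367 + 953 = -414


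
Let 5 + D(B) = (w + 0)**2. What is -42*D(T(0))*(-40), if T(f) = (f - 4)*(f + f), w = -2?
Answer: -1680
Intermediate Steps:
T(f) = 2*f*(-4 + f) (T(f) = (-4 + f)*(2*f) = 2*f*(-4 + f))
D(B) = -1 (D(B) = -5 + (-2 + 0)**2 = -5 + (-2)**2 = -5 + 4 = -1)
-42*D(T(0))*(-40) = -42*(-1)*(-40) = 42*(-40) = -1680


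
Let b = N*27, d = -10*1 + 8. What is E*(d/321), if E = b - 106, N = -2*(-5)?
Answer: -328/321 ≈ -1.0218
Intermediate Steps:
N = 10
d = -2 (d = -10 + 8 = -2)
b = 270 (b = 10*27 = 270)
E = 164 (E = 270 - 106 = 164)
E*(d/321) = 164*(-2/321) = -328/321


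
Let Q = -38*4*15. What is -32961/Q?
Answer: 10987/760 ≈ 14.457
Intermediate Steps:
Q = -2280 (Q = -152*15 = -2280)
-32961/Q = -32961/(-2280) = -32961*(-1/2280) = 10987/760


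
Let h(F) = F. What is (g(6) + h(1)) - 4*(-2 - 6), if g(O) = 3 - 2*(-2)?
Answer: 40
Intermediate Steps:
g(O) = 7 (g(O) = 3 + 4 = 7)
(g(6) + h(1)) - 4*(-2 - 6) = (7 + 1) - 4*(-2 - 6) = 8 - 4*(-8) = 8 + 32 = 40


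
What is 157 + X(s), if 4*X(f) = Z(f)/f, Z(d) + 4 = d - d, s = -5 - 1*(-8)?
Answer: 470/3 ≈ 156.67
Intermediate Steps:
s = 3 (s = -5 + 8 = 3)
Z(d) = -4 (Z(d) = -4 + (d - d) = -4 + 0 = -4)
X(f) = -1/f (X(f) = (-4/f)/4 = -1/f)
157 + X(s) = 157 - 1/3 = 157 - 1*⅓ = 157 - ⅓ = 470/3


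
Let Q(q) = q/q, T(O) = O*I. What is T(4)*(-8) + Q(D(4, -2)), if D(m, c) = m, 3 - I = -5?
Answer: -255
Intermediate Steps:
I = 8 (I = 3 - 1*(-5) = 3 + 5 = 8)
T(O) = 8*O (T(O) = O*8 = 8*O)
Q(q) = 1
T(4)*(-8) + Q(D(4, -2)) = (8*4)*(-8) + 1 = 32*(-8) + 1 = -256 + 1 = -255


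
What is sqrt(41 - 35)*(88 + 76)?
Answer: 164*sqrt(6) ≈ 401.72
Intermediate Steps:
sqrt(41 - 35)*(88 + 76) = sqrt(6)*164 = 164*sqrt(6)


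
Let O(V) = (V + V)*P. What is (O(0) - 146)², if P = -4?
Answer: 21316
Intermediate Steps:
O(V) = -8*V (O(V) = (V + V)*(-4) = (2*V)*(-4) = -8*V)
(O(0) - 146)² = (-8*0 - 146)² = (0 - 146)² = (-146)² = 21316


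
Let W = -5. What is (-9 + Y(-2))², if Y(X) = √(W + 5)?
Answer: 81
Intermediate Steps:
Y(X) = 0 (Y(X) = √(-5 + 5) = √0 = 0)
(-9 + Y(-2))² = (-9 + 0)² = (-9)² = 81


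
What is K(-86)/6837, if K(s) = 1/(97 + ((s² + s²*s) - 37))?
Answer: -1/4297738200 ≈ -2.3268e-10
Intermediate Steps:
K(s) = 1/(60 + s² + s³) (K(s) = 1/(97 + ((s² + s³) - 37)) = 1/(97 + (-37 + s² + s³)) = 1/(60 + s² + s³))
K(-86)/6837 = 1/((60 + (-86)² + (-86)³)*6837) = (1/6837)/(60 + 7396 - 636056) = (1/6837)/(-628600) = -1/628600*1/6837 = -1/4297738200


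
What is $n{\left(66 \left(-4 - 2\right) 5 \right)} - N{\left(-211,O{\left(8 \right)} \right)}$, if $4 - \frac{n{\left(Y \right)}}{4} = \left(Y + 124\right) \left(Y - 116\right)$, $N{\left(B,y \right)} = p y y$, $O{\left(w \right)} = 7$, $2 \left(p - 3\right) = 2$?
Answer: $-15560884$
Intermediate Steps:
$p = 4$ ($p = 3 + \frac{1}{2} \cdot 2 = 3 + 1 = 4$)
$N{\left(B,y \right)} = 4 y^{2}$ ($N{\left(B,y \right)} = 4 y y = 4 y^{2}$)
$n{\left(Y \right)} = 16 - 4 \left(-116 + Y\right) \left(124 + Y\right)$ ($n{\left(Y \right)} = 16 - 4 \left(Y + 124\right) \left(Y - 116\right) = 16 - 4 \left(124 + Y\right) \left(-116 + Y\right) = 16 - 4 \left(-116 + Y\right) \left(124 + Y\right)$)
$n{\left(66 \left(-4 - 2\right) 5 \right)} - N{\left(-211,O{\left(8 \right)} \right)} = \left(57552 - 32 \cdot 66 \left(-4 - 2\right) 5 - 4 \left(66 \left(-4 - 2\right) 5\right)^{2}\right) - 4 \cdot 7^{2} = \left(57552 - 32 \cdot 66 \left(\left(-6\right) 5\right) - 4 \left(66 \left(\left(-6\right) 5\right)\right)^{2}\right) - 4 \cdot 49 = \left(57552 - 32 \cdot 66 \left(-30\right) - 4 \left(66 \left(-30\right)\right)^{2}\right) - 196 = \left(57552 - -63360 - 4 \left(-1980\right)^{2}\right) - 196 = \left(57552 + 63360 - 15681600\right) - 196 = -15560688 - 196 = -15560884$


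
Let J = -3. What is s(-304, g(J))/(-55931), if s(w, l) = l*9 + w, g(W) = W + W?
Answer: 358/55931 ≈ 0.0064007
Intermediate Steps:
g(W) = 2*W
s(w, l) = w + 9*l (s(w, l) = 9*l + w = w + 9*l)
s(-304, g(J))/(-55931) = (-304 + 9*(2*(-3)))/(-55931) = (-304 + 9*(-6))*(-1/55931) = (-304 - 54)*(-1/55931) = -358*(-1/55931) = 358/55931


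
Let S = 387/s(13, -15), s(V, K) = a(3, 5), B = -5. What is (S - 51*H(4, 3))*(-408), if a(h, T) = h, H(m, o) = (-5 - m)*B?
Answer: 883728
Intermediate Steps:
H(m, o) = 25 + 5*m (H(m, o) = (-5 - m)*(-5) = 25 + 5*m)
s(V, K) = 3
S = 129 (S = 387/3 = 387*(⅓) = 129)
(S - 51*H(4, 3))*(-408) = (129 - 51*(25 + 5*4))*(-408) = (129 - 51*(25 + 20))*(-408) = (129 - 51*45)*(-408) = (129 - 2295)*(-408) = -2166*(-408) = 883728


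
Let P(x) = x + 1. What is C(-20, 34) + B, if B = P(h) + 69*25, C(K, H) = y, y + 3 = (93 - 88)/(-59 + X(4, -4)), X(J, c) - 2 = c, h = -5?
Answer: 104793/61 ≈ 1717.9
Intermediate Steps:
X(J, c) = 2 + c
y = -188/61 (y = -3 + (93 - 88)/(-59 + (2 - 4)) = -3 + 5/(-59 - 2) = -3 + 5/(-61) = -3 + 5*(-1/61) = -3 - 5/61 = -188/61 ≈ -3.0820)
P(x) = 1 + x
C(K, H) = -188/61
B = 1721 (B = (1 - 5) + 69*25 = -4 + 1725 = 1721)
C(-20, 34) + B = -188/61 + 1721 = 104793/61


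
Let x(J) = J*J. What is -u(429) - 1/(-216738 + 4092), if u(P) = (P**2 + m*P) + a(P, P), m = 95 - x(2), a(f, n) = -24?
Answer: -47431966175/212646 ≈ -2.2306e+5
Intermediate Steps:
x(J) = J**2
m = 91 (m = 95 - 1*2**2 = 95 - 1*4 = 95 - 4 = 91)
u(P) = -24 + P**2 + 91*P (u(P) = (P**2 + 91*P) - 24 = -24 + P**2 + 91*P)
-u(429) - 1/(-216738 + 4092) = -(-24 + 429**2 + 91*429) - 1/(-216738 + 4092) = -(-24 + 184041 + 39039) - 1/(-212646) = -1*223056 - 1*(-1/212646) = -223056 + 1/212646 = -47431966175/212646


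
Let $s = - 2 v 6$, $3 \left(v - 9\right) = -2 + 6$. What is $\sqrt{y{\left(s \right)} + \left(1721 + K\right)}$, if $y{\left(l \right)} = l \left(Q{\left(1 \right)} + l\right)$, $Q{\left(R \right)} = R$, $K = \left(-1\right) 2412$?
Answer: $\sqrt{14561} \approx 120.67$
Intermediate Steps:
$K = -2412$
$v = \frac{31}{3}$ ($v = 9 + \frac{-2 + 6}{3} = 9 + \frac{1}{3} \cdot 4 = 9 + \frac{4}{3} = \frac{31}{3} \approx 10.333$)
$s = -124$ ($s = \left(-2\right) \frac{31}{3} \cdot 6 = \left(- \frac{62}{3}\right) 6 = -124$)
$y{\left(l \right)} = l \left(1 + l\right)$
$\sqrt{y{\left(s \right)} + \left(1721 + K\right)} = \sqrt{- 124 \left(1 - 124\right) + \left(1721 - 2412\right)} = \sqrt{\left(-124\right) \left(-123\right) - 691} = \sqrt{15252 - 691} = \sqrt{14561}$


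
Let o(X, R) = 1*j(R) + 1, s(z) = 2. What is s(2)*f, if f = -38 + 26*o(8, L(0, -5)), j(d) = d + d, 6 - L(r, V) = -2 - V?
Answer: 288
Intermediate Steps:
L(r, V) = 8 + V (L(r, V) = 6 - (-2 - V) = 6 + (2 + V) = 8 + V)
j(d) = 2*d
o(X, R) = 1 + 2*R (o(X, R) = 1*(2*R) + 1 = 2*R + 1 = 1 + 2*R)
f = 144 (f = -38 + 26*(1 + 2*(8 - 5)) = -38 + 26*(1 + 2*3) = -38 + 26*(1 + 6) = -38 + 26*7 = -38 + 182 = 144)
s(2)*f = 2*144 = 288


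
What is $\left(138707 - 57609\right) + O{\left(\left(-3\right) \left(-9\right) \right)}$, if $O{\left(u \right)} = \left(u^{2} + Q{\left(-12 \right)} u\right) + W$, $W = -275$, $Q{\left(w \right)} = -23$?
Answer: $80931$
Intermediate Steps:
$O{\left(u \right)} = -275 + u^{2} - 23 u$ ($O{\left(u \right)} = \left(u^{2} - 23 u\right) - 275 = -275 + u^{2} - 23 u$)
$\left(138707 - 57609\right) + O{\left(\left(-3\right) \left(-9\right) \right)} = \left(138707 - 57609\right) - \left(275 - 729 + 23 \left(-3\right) \left(-9\right)\right) = \left(138707 - 57609\right) - \left(896 - 729\right) = 81098 - 167 = 80931$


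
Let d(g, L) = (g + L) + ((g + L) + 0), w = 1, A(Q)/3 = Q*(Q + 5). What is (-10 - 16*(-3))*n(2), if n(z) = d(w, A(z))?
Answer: 3268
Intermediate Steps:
A(Q) = 3*Q*(5 + Q) (A(Q) = 3*(Q*(Q + 5)) = 3*(Q*(5 + Q)) = 3*Q*(5 + Q))
d(g, L) = 2*L + 2*g (d(g, L) = (L + g) + ((L + g) + 0) = (L + g) + (L + g) = 2*L + 2*g)
n(z) = 2 + 6*z*(5 + z) (n(z) = 2*(3*z*(5 + z)) + 2*1 = 6*z*(5 + z) + 2 = 2 + 6*z*(5 + z))
(-10 - 16*(-3))*n(2) = (-10 - 16*(-3))*(2 + 6*2*(5 + 2)) = (-10 + 48)*(2 + 6*2*7) = 38*(2 + 84) = 38*86 = 3268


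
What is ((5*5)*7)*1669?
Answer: 292075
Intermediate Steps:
((5*5)*7)*1669 = (25*7)*1669 = 175*1669 = 292075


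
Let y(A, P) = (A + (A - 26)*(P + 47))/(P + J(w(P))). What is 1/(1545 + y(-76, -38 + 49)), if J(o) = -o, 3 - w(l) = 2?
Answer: 5/4729 ≈ 0.0010573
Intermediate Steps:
w(l) = 1 (w(l) = 3 - 1*2 = 3 - 2 = 1)
y(A, P) = (A + (-26 + A)*(47 + P))/(-1 + P) (y(A, P) = (A + (A - 26)*(P + 47))/(P - 1*1) = (A + (-26 + A)*(47 + P))/(P - 1) = (A + (-26 + A)*(47 + P))/(-1 + P))
1/(1545 + y(-76, -38 + 49)) = 1/(1545 + (-1222 - 26*(-38 + 49) + 48*(-76) - 76*(-38 + 49))/(-1 + (-38 + 49))) = 1/(1545 + (-1222 - 26*11 - 3648 - 76*11)/(-1 + 11)) = 1/(1545 + (-1222 - 286 - 3648 - 836)/10) = 1/(1545 + (1/10)*(-5992)) = 1/(1545 - 2996/5) = 1/(4729/5) = 5/4729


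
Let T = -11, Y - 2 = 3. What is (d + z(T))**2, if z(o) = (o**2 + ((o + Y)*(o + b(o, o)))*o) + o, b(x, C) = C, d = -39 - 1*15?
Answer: 1948816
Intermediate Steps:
Y = 5 (Y = 2 + 3 = 5)
d = -54 (d = -39 - 15 = -54)
z(o) = o + o**2 + 2*o**2*(5 + o) (z(o) = (o**2 + ((o + 5)*(o + o))*o) + o = (o**2 + ((5 + o)*(2*o))*o) + o = (o**2 + (2*o*(5 + o))*o) + o = (o**2 + 2*o**2*(5 + o)) + o = o + o**2 + 2*o**2*(5 + o))
(d + z(T))**2 = (-54 - 11*(1 + 2*(-11)**2 + 11*(-11)))**2 = (-54 - 11*(1 + 2*121 - 121))**2 = (-54 - 11*(1 + 242 - 121))**2 = (-54 - 11*122)**2 = (-54 - 1342)**2 = (-1396)**2 = 1948816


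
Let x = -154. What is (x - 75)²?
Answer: 52441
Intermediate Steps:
(x - 75)² = (-154 - 75)² = (-229)² = 52441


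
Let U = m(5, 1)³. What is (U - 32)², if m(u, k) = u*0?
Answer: 1024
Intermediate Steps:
m(u, k) = 0
U = 0 (U = 0³ = 0)
(U - 32)² = (0 - 32)² = (-32)² = 1024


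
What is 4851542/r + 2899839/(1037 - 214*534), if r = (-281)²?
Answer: 320409577259/8941464679 ≈ 35.834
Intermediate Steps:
r = 78961
4851542/r + 2899839/(1037 - 214*534) = 4851542/78961 + 2899839/(1037 - 214*534) = 4851542*(1/78961) + 2899839/(1037 - 114276) = 4851542/78961 + 2899839/(-113239) = 4851542/78961 + 2899839*(-1/113239) = 4851542/78961 - 2899839/113239 = 320409577259/8941464679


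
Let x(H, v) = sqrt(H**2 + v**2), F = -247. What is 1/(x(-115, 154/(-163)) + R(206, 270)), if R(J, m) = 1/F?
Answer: 6562543/21438485763100 + 9944467*sqrt(351398741)/21438485763100 ≈ 0.0086957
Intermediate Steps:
R(J, m) = -1/247 (R(J, m) = 1/(-247) = -1/247)
1/(x(-115, 154/(-163)) + R(206, 270)) = 1/(sqrt((-115)**2 + (154/(-163))**2) - 1/247) = 1/(sqrt(13225 + (154*(-1/163))**2) - 1/247) = 1/(sqrt(13225 + (-154/163)**2) - 1/247) = 1/(sqrt(13225 + 23716/26569) - 1/247) = 1/(sqrt(351398741/26569) - 1/247) = 1/(sqrt(351398741)/163 - 1/247) = 1/(-1/247 + sqrt(351398741)/163)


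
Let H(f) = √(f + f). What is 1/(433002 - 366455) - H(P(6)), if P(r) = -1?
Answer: 1/66547 - I*√2 ≈ 1.5027e-5 - 1.4142*I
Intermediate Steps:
H(f) = √2*√f (H(f) = √(2*f) = √2*√f)
1/(433002 - 366455) - H(P(6)) = 1/(433002 - 366455) - √2*√(-1) = 1/66547 - √2*I = 1/66547 - I*√2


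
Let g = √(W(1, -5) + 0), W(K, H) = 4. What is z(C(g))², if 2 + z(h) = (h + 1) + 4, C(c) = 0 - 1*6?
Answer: 9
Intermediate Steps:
g = 2 (g = √(4 + 0) = √4 = 2)
C(c) = -6 (C(c) = 0 - 6 = -6)
z(h) = 3 + h (z(h) = -2 + ((h + 1) + 4) = -2 + ((1 + h) + 4) = -2 + (5 + h) = 3 + h)
z(C(g))² = (3 - 6)² = (-3)² = 9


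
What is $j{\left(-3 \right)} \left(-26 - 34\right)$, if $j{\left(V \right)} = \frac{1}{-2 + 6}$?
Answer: $-15$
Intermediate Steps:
$j{\left(V \right)} = \frac{1}{4}$
$j{\left(-3 \right)} \left(-26 - 34\right) = \frac{-26 - 34}{4} = \frac{1}{4} \left(-60\right) = -15$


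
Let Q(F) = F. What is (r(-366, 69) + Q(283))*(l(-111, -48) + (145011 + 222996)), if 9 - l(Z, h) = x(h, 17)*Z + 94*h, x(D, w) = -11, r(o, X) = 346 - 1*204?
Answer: 157805475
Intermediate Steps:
r(o, X) = 142 (r(o, X) = 346 - 204 = 142)
l(Z, h) = 9 - 94*h + 11*Z (l(Z, h) = 9 - (-11*Z + 94*h) = 9 + (-94*h + 11*Z) = 9 - 94*h + 11*Z)
(r(-366, 69) + Q(283))*(l(-111, -48) + (145011 + 222996)) = (142 + 283)*((9 - 94*(-48) + 11*(-111)) + (145011 + 222996)) = 425*((9 + 4512 - 1221) + 368007) = 425*(3300 + 368007) = 425*371307 = 157805475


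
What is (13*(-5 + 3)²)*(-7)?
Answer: -364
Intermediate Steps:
(13*(-5 + 3)²)*(-7) = (13*(-2)²)*(-7) = (13*4)*(-7) = 52*(-7) = -364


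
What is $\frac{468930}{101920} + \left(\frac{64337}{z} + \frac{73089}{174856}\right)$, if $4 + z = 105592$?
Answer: $\frac{96490812697}{17143931376} \approx 5.6283$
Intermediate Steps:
$z = 105588$ ($z = -4 + 105592 = 105588$)
$\frac{468930}{101920} + \left(\frac{64337}{z} + \frac{73089}{174856}\right) = \frac{468930}{101920} + \left(\frac{64337}{105588} + \frac{73089}{174856}\right) = 468930 \cdot \frac{1}{101920} + \left(64337 \cdot \frac{1}{105588} + 73089 \cdot \frac{1}{174856}\right) = \frac{957}{208} + \left(\frac{9191}{15084} + \frac{73089}{174856}\right) = \frac{957}{208} + \frac{677393993}{659381976} = \frac{96490812697}{17143931376}$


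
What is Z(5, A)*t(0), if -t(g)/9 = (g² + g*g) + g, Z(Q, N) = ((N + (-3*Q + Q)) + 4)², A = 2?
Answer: 0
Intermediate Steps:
Z(Q, N) = (4 + N - 2*Q)² (Z(Q, N) = ((N - 2*Q) + 4)² = (4 + N - 2*Q)²)
t(g) = -18*g² - 9*g (t(g) = -9*((g² + g*g) + g) = -9*((g² + g²) + g) = -9*(2*g² + g) = -9*(g + 2*g²) = -18*g² - 9*g)
Z(5, A)*t(0) = (4 + 2 - 2*5)²*(-9*0*(1 + 2*0)) = (4 + 2 - 10)²*(-9*0*(1 + 0)) = (-4)²*(-9*0*1) = 16*0 = 0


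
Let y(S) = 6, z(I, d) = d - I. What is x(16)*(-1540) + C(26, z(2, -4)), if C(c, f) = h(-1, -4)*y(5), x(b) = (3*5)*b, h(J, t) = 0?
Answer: -369600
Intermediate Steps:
x(b) = 15*b
C(c, f) = 0 (C(c, f) = 0*6 = 0)
x(16)*(-1540) + C(26, z(2, -4)) = (15*16)*(-1540) + 0 = 240*(-1540) + 0 = -369600 + 0 = -369600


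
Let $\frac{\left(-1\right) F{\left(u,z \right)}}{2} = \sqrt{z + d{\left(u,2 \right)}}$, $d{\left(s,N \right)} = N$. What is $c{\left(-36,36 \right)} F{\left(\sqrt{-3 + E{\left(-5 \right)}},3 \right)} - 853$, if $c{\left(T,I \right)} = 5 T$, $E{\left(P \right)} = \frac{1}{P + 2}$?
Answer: $-853 + 360 \sqrt{5} \approx -48.016$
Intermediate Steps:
$E{\left(P \right)} = \frac{1}{2 + P}$
$F{\left(u,z \right)} = - 2 \sqrt{2 + z}$ ($F{\left(u,z \right)} = - 2 \sqrt{z + 2} = - 2 \sqrt{2 + z}$)
$c{\left(-36,36 \right)} F{\left(\sqrt{-3 + E{\left(-5 \right)}},3 \right)} - 853 = 5 \left(-36\right) \left(- 2 \sqrt{2 + 3}\right) - 853 = - 180 \left(- 2 \sqrt{5}\right) - 853 = 360 \sqrt{5} - 853 = -853 + 360 \sqrt{5}$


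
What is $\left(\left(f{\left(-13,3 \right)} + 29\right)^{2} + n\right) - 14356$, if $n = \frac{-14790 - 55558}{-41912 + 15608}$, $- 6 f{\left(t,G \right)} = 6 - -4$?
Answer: $- \frac{268423399}{19728} \approx -13606.0$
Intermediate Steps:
$f{\left(t,G \right)} = - \frac{5}{3}$ ($f{\left(t,G \right)} = - \frac{6 - -4}{6} = - \frac{6 + 4}{6} = \left(- \frac{1}{6}\right) 10 = - \frac{5}{3}$)
$n = \frac{17587}{6576}$ ($n = - \frac{70348}{-26304} = \left(-70348\right) \left(- \frac{1}{26304}\right) = \frac{17587}{6576} \approx 2.6744$)
$\left(\left(f{\left(-13,3 \right)} + 29\right)^{2} + n\right) - 14356 = \left(\left(- \frac{5}{3} + 29\right)^{2} + \frac{17587}{6576}\right) - 14356 = \left(\left(\frac{82}{3}\right)^{2} + \frac{17587}{6576}\right) - 14356 = \left(\frac{6724}{9} + \frac{17587}{6576}\right) - 14356 = \frac{14791769}{19728} - 14356 = - \frac{268423399}{19728}$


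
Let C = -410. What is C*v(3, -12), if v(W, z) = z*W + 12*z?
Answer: 73800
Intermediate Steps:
v(W, z) = 12*z + W*z (v(W, z) = W*z + 12*z = 12*z + W*z)
C*v(3, -12) = -(-4920)*(12 + 3) = -(-4920)*15 = -410*(-180) = 73800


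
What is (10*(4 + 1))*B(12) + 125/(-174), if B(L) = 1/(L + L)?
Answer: 475/348 ≈ 1.3649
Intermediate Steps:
B(L) = 1/(2*L)
(10*(4 + 1))*B(12) + 125/(-174) = (10*(4 + 1))*((1/2)/12) + 125/(-174) = (10*5)*((1/2)*(1/12)) + 125*(-1/174) = 50*(1/24) - 125/174 = 25/12 - 125/174 = 475/348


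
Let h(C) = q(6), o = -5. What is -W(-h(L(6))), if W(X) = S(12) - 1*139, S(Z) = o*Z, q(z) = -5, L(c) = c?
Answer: 199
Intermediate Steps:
h(C) = -5
S(Z) = -5*Z
W(X) = -199 (W(X) = -5*12 - 1*139 = -60 - 139 = -199)
-W(-h(L(6))) = -1*(-199) = 199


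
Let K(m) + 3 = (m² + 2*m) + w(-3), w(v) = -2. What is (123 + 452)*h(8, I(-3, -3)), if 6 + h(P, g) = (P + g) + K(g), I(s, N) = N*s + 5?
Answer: 135125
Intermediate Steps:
K(m) = -5 + m² + 2*m (K(m) = -3 + ((m² + 2*m) - 2) = -3 + (-2 + m² + 2*m) = -5 + m² + 2*m)
I(s, N) = 5 + N*s
h(P, g) = -11 + P + g² + 3*g (h(P, g) = -6 + ((P + g) + (-5 + g² + 2*g)) = -6 + (-5 + P + g² + 3*g) = -11 + P + g² + 3*g)
(123 + 452)*h(8, I(-3, -3)) = (123 + 452)*(-11 + 8 + (5 - 3*(-3))² + 3*(5 - 3*(-3))) = 575*(-11 + 8 + (5 + 9)² + 3*(5 + 9)) = 575*(-11 + 8 + 14² + 3*14) = 575*(-11 + 8 + 196 + 42) = 575*235 = 135125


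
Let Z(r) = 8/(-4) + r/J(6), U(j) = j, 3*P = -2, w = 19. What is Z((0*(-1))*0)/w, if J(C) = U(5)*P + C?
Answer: -2/19 ≈ -0.10526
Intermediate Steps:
P = -⅔ (P = (⅓)*(-2) = -⅔ ≈ -0.66667)
J(C) = -10/3 + C (J(C) = 5*(-⅔) + C = -10/3 + C)
Z(r) = -2 + 3*r/8 (Z(r) = 8/(-4) + r/(-10/3 + 6) = 8*(-¼) + r/(8/3) = -2 + r*(3/8) = -2 + 3*r/8)
Z((0*(-1))*0)/w = (-2 + 3*((0*(-1))*0)/8)/19 = (-2 + 3*(0*0)/8)*(1/19) = (-2 + (3/8)*0)*(1/19) = (-2 + 0)*(1/19) = -2*1/19 = -2/19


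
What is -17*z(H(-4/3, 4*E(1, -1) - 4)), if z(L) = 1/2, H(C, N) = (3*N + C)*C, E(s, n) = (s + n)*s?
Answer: -17/2 ≈ -8.5000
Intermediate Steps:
E(s, n) = s*(n + s) (E(s, n) = (n + s)*s = s*(n + s))
H(C, N) = C*(C + 3*N) (H(C, N) = (C + 3*N)*C = C*(C + 3*N))
z(L) = ½
-17*z(H(-4/3, 4*E(1, -1) - 4)) = -17*½ = -17/2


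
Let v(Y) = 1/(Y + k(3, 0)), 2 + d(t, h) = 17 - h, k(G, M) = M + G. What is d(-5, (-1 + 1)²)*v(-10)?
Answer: -15/7 ≈ -2.1429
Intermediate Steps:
k(G, M) = G + M
d(t, h) = 15 - h (d(t, h) = -2 + (17 - h) = 15 - h)
v(Y) = 1/(3 + Y) (v(Y) = 1/(Y + (3 + 0)) = 1/(Y + 3) = 1/(3 + Y))
d(-5, (-1 + 1)²)*v(-10) = (15 - (-1 + 1)²)/(3 - 10) = (15 - 1*0²)/(-7) = (15 - 1*0)*(-⅐) = (15 + 0)*(-⅐) = 15*(-⅐) = -15/7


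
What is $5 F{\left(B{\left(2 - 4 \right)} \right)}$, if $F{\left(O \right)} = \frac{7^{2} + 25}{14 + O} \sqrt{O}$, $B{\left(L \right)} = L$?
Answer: $\frac{185 i \sqrt{2}}{6} \approx 43.605 i$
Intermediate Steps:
$F{\left(O \right)} = \frac{74 \sqrt{O}}{14 + O}$ ($F{\left(O \right)} = \frac{49 + 25}{14 + O} \sqrt{O} = \frac{74}{14 + O} \sqrt{O} = \frac{74 \sqrt{O}}{14 + O}$)
$5 F{\left(B{\left(2 - 4 \right)} \right)} = 5 \frac{74 \sqrt{2 - 4}}{14 + \left(2 - 4\right)} = 5 \frac{74 \sqrt{-2}}{14 - 2} = 5 \frac{74 i \sqrt{2}}{12} = 5 \cdot 74 i \sqrt{2} \cdot \frac{1}{12} = 5 \frac{37 i \sqrt{2}}{6} = \frac{185 i \sqrt{2}}{6}$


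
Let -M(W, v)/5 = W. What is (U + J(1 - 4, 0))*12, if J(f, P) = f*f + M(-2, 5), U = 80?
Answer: 1188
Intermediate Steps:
M(W, v) = -5*W
J(f, P) = 10 + f² (J(f, P) = f*f - 5*(-2) = f² + 10 = 10 + f²)
(U + J(1 - 4, 0))*12 = (80 + (10 + (1 - 4)²))*12 = (80 + (10 + (-3)²))*12 = (80 + (10 + 9))*12 = (80 + 19)*12 = 99*12 = 1188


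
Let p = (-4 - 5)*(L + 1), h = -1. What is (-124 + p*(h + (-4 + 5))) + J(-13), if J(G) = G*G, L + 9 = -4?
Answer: 45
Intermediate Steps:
L = -13 (L = -9 - 4 = -13)
p = 108 (p = (-4 - 5)*(-13 + 1) = -9*(-12) = 108)
J(G) = G²
(-124 + p*(h + (-4 + 5))) + J(-13) = (-124 + 108*(-1 + (-4 + 5))) + (-13)² = (-124 + 108*(-1 + 1)) + 169 = (-124 + 108*0) + 169 = (-124 + 0) + 169 = -124 + 169 = 45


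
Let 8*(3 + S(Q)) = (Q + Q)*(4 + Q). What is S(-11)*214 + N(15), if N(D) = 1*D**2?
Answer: 7405/2 ≈ 3702.5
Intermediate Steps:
S(Q) = -3 + Q*(4 + Q)/4 (S(Q) = -3 + ((Q + Q)*(4 + Q))/8 = -3 + ((2*Q)*(4 + Q))/8 = -3 + (2*Q*(4 + Q))/8 = -3 + Q*(4 + Q)/4)
N(D) = D**2
S(-11)*214 + N(15) = (-3 - 11 + (1/4)*(-11)**2)*214 + 15**2 = (-3 - 11 + (1/4)*121)*214 + 225 = (-3 - 11 + 121/4)*214 + 225 = (65/4)*214 + 225 = 6955/2 + 225 = 7405/2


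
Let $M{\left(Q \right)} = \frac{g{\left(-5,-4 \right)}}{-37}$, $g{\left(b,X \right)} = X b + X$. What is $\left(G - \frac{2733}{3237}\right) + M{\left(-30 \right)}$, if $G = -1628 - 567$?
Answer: $- \frac{87681956}{39923} \approx -2196.3$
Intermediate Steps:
$g{\left(b,X \right)} = X + X b$
$G = -2195$ ($G = -1628 - 567 = -2195$)
$M{\left(Q \right)} = - \frac{16}{37}$ ($M{\left(Q \right)} = \frac{\left(-4\right) \left(1 - 5\right)}{-37} = \left(-4\right) \left(-4\right) \left(- \frac{1}{37}\right) = 16 \left(- \frac{1}{37}\right) = - \frac{16}{37}$)
$\left(G - \frac{2733}{3237}\right) + M{\left(-30 \right)} = \left(-2195 - \frac{2733}{3237}\right) - \frac{16}{37} = \left(-2195 - \frac{911}{1079}\right) - \frac{16}{37} = - \frac{2369316}{1079} - \frac{16}{37} = - \frac{87681956}{39923}$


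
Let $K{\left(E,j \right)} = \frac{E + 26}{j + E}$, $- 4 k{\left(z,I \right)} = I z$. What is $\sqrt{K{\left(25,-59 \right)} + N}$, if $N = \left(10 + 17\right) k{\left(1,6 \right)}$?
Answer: $i \sqrt{42} \approx 6.4807 i$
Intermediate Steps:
$k{\left(z,I \right)} = - \frac{I z}{4}$
$K{\left(E,j \right)} = \frac{26 + E}{E + j}$
$N = - \frac{81}{2}$ ($N = \left(10 + 17\right) \left(\left(- \frac{1}{4}\right) 6 \cdot 1\right) = 27 \left(- \frac{3}{2}\right) = - \frac{81}{2} \approx -40.5$)
$\sqrt{K{\left(25,-59 \right)} + N} = \sqrt{\frac{26 + 25}{25 - 59} - \frac{81}{2}} = \sqrt{\frac{1}{-34} \cdot 51 - \frac{81}{2}} = \sqrt{\left(- \frac{1}{34}\right) 51 - \frac{81}{2}} = \sqrt{- \frac{3}{2} - \frac{81}{2}} = \sqrt{-42} = i \sqrt{42}$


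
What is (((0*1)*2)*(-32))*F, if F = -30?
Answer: 0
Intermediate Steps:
(((0*1)*2)*(-32))*F = (((0*1)*2)*(-32))*(-30) = ((0*2)*(-32))*(-30) = (0*(-32))*(-30) = 0*(-30) = 0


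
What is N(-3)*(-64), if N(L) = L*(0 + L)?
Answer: -576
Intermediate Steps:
N(L) = L² (N(L) = L*L = L²)
N(-3)*(-64) = (-3)²*(-64) = 9*(-64) = -576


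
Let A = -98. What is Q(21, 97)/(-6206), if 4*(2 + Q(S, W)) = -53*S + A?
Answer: 1219/24824 ≈ 0.049106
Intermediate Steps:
Q(S, W) = -53/2 - 53*S/4 (Q(S, W) = -2 + (-53*S - 98)/4 = -2 + (-98 - 53*S)/4 = -2 + (-49/2 - 53*S/4) = -53/2 - 53*S/4)
Q(21, 97)/(-6206) = (-53/2 - 53/4*21)/(-6206) = (-53/2 - 1113/4)*(-1/6206) = -1219/4*(-1/6206) = 1219/24824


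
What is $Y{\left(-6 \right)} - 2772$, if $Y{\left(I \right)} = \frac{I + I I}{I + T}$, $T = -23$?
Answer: $- \frac{80418}{29} \approx -2773.0$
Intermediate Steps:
$Y{\left(I \right)} = \frac{I + I^{2}}{-23 + I}$ ($Y{\left(I \right)} = \frac{I + I I}{I - 23} = \frac{I + I^{2}}{-23 + I}$)
$Y{\left(-6 \right)} - 2772 = - \frac{6 \left(1 - 6\right)}{-23 - 6} - 2772 = \left(-6\right) \frac{1}{-29} \left(-5\right) - 2772 = \left(-6\right) \left(- \frac{1}{29}\right) \left(-5\right) - 2772 = - \frac{30}{29} - 2772 = - \frac{80418}{29}$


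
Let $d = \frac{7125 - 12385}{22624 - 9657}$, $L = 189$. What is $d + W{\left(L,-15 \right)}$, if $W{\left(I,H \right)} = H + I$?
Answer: $\frac{2250998}{12967} \approx 173.59$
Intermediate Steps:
$d = - \frac{5260}{12967} \approx -0.40564$
$d + W{\left(L,-15 \right)} = - \frac{5260}{12967} + \left(-15 + 189\right) = - \frac{5260}{12967} + 174 = \frac{2250998}{12967}$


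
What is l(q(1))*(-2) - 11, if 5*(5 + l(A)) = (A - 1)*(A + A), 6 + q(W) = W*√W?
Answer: -25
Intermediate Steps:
q(W) = -6 + W^(3/2) (q(W) = -6 + W*√W = -6 + W^(3/2))
l(A) = -5 + 2*A*(-1 + A)/5 (l(A) = -5 + ((A - 1)*(A + A))/5 = -5 + ((-1 + A)*(2*A))/5 = -5 + (2*A*(-1 + A))/5 = -5 + 2*A*(-1 + A)/5)
l(q(1))*(-2) - 11 = (-5 - 2*(-6 + 1^(3/2))/5 + 2*(-6 + 1^(3/2))²/5)*(-2) - 11 = (-5 - 2*(-6 + 1)/5 + 2*(-6 + 1)²/5)*(-2) - 11 = (-5 - ⅖*(-5) + (⅖)*(-5)²)*(-2) - 11 = (-5 + 2 + (⅖)*25)*(-2) - 11 = (-5 + 2 + 10)*(-2) - 11 = 7*(-2) - 11 = -14 - 11 = -25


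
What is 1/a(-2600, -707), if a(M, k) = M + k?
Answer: -1/3307 ≈ -0.00030239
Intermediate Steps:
1/a(-2600, -707) = 1/(-2600 - 707) = 1/(-3307) = -1/3307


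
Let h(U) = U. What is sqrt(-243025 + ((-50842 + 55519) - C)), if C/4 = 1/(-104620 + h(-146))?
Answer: I*sqrt(654021832461006)/52383 ≈ 488.21*I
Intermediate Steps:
C = -2/52383 (C = 4/(-104620 - 146) = 4/(-104766) = 4*(-1/104766) = -2/52383 ≈ -3.8180e-5)
sqrt(-243025 + ((-50842 + 55519) - C)) = sqrt(-243025 + ((-50842 + 55519) - 1*(-2/52383))) = sqrt(-243025 + (4677 + 2/52383)) = sqrt(-243025 + 244995293/52383) = sqrt(-12485383282/52383) = I*sqrt(654021832461006)/52383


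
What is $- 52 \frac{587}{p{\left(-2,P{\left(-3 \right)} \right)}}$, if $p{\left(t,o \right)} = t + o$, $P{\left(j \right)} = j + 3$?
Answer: $15262$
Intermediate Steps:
$P{\left(j \right)} = 3 + j$
$p{\left(t,o \right)} = o + t$
$- 52 \frac{587}{p{\left(-2,P{\left(-3 \right)} \right)}} = - 52 \frac{587}{\left(3 - 3\right) - 2} = - 52 \frac{587}{0 - 2} = - 52 \frac{587}{-2} = - 52 \cdot 587 \left(- \frac{1}{2}\right) = \left(-52\right) \left(- \frac{587}{2}\right) = 15262$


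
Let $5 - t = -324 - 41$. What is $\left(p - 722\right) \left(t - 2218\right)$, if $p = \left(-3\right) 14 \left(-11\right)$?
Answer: $480480$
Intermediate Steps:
$t = 370$ ($t = 5 - \left(-324 - 41\right) = 5 - -365 = 5 + 365 = 370$)
$p = 462$ ($p = \left(-42\right) \left(-11\right) = 462$)
$\left(p - 722\right) \left(t - 2218\right) = \left(462 - 722\right) \left(370 - 2218\right) = \left(462 + \left(-1122 + 400\right)\right) \left(-1848\right) = \left(462 - 722\right) \left(-1848\right) = \left(-260\right) \left(-1848\right) = 480480$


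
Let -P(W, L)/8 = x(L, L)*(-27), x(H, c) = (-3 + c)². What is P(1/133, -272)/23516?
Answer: 4083750/5879 ≈ 694.63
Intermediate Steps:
P(W, L) = 216*(-3 + L)² (P(W, L) = -8*(-3 + L)²*(-27) = -(-216)*(-3 + L)² = 216*(-3 + L)²)
P(1/133, -272)/23516 = (216*(-3 - 272)²)/23516 = (216*(-275)²)*(1/23516) = (216*75625)*(1/23516) = 16335000*(1/23516) = 4083750/5879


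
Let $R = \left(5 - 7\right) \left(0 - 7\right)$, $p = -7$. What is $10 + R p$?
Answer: $-88$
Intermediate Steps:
$R = 14$ ($R = \left(-2\right) \left(-7\right) = 14$)
$10 + R p = 10 + 14 \left(-7\right) = 10 - 98 = -88$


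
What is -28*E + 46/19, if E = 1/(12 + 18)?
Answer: 424/285 ≈ 1.4877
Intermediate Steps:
E = 1/30 ≈ 0.033333
-28*E + 46/19 = -28*1/30 + 46/19 = -14/15 + 46*(1/19) = -14/15 + 46/19 = 424/285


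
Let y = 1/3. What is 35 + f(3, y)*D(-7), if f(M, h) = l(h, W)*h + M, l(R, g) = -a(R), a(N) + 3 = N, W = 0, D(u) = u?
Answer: 70/9 ≈ 7.7778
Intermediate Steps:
y = 1/3 ≈ 0.33333
a(N) = -3 + N
l(R, g) = 3 - R (l(R, g) = -(-3 + R) = 3 - R)
f(M, h) = M + h*(3 - h) (f(M, h) = (3 - h)*h + M = h*(3 - h) + M = M + h*(3 - h))
35 + f(3, y)*D(-7) = 35 + (3 - 1*1/3*(-3 + 1/3))*(-7) = 35 + (3 - 1*1/3*(-8/3))*(-7) = 35 + (3 + 8/9)*(-7) = 35 + (35/9)*(-7) = 35 - 245/9 = 70/9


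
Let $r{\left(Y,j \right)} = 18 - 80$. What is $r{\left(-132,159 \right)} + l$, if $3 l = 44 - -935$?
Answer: $\frac{793}{3} \approx 264.33$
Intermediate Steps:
$r{\left(Y,j \right)} = -62$
$l = \frac{979}{3}$ ($l = \frac{44 - -935}{3} = \frac{44 + 935}{3} = \frac{1}{3} \cdot 979 = \frac{979}{3} \approx 326.33$)
$r{\left(-132,159 \right)} + l = -62 + \frac{979}{3} = \frac{793}{3}$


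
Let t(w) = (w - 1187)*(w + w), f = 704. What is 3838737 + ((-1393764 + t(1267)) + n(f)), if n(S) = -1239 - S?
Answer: 2645750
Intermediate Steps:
t(w) = 2*w*(-1187 + w) (t(w) = (-1187 + w)*(2*w) = 2*w*(-1187 + w))
3838737 + ((-1393764 + t(1267)) + n(f)) = 3838737 + ((-1393764 + 2*1267*(-1187 + 1267)) + (-1239 - 1*704)) = 3838737 + ((-1393764 + 2*1267*80) + (-1239 - 704)) = 3838737 + ((-1393764 + 202720) - 1943) = 3838737 + (-1191044 - 1943) = 3838737 - 1192987 = 2645750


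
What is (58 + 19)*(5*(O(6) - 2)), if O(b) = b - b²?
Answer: -12320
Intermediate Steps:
(58 + 19)*(5*(O(6) - 2)) = (58 + 19)*(5*(6*(1 - 1*6) - 2)) = 77*(5*(6*(1 - 6) - 2)) = 77*(5*(6*(-5) - 2)) = 77*(5*(-30 - 2)) = 77*(5*(-32)) = 77*(-160) = -12320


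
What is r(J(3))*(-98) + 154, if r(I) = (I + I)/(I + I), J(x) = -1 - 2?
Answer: 56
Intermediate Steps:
J(x) = -3
r(I) = 1 (r(I) = (2*I)/((2*I)) = (2*I)*(1/(2*I)) = 1)
r(J(3))*(-98) + 154 = 1*(-98) + 154 = -98 + 154 = 56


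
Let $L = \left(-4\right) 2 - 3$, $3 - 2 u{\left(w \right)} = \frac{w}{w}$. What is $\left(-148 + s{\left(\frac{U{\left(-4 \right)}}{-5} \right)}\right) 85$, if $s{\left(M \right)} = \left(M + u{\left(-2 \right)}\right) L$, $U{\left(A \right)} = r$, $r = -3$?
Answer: $-14076$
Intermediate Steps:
$u{\left(w \right)} = 1$ ($u{\left(w \right)} = \frac{3}{2} - \frac{w \frac{1}{w}}{2} = \frac{3}{2} - \frac{1}{2} = 1$)
$L = -11$ ($L = -8 - 3 = -11$)
$U{\left(A \right)} = -3$
$s{\left(M \right)} = -11 - 11 M$ ($s{\left(M \right)} = \left(M + 1\right) \left(-11\right) = \left(1 + M\right) \left(-11\right) = -11 - 11 M$)
$\left(-148 + s{\left(\frac{U{\left(-4 \right)}}{-5} \right)}\right) 85 = \left(-148 - \left(11 + 11 \left(- \frac{3}{-5}\right)\right)\right) 85 = \left(-148 - \left(11 + 11 \left(\left(-3\right) \left(- \frac{1}{5}\right)\right)\right)\right) 85 = \left(-148 - \frac{88}{5}\right) 85 = \left(- \frac{828}{5}\right) 85 = -14076$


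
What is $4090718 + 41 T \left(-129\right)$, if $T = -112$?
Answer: $4683086$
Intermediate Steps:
$4090718 + 41 T \left(-129\right) = 4090718 + 41 \left(-112\right) \left(-129\right) = 4090718 - -592368 = 4090718 + 592368 = 4683086$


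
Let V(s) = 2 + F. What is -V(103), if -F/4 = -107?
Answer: -430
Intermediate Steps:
F = 428 (F = -4*(-107) = 428)
V(s) = 430 (V(s) = 2 + 428 = 430)
-V(103) = -1*430 = -430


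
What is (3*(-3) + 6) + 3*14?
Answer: 39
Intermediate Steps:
(3*(-3) + 6) + 3*14 = (-9 + 6) + 42 = -3 + 42 = 39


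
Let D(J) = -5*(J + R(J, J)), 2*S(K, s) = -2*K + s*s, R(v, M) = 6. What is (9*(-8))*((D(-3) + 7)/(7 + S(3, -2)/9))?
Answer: 2592/31 ≈ 83.613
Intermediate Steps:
S(K, s) = s**2/2 - K (S(K, s) = (-2*K + s*s)/2 = (-2*K + s**2)/2 = (s**2 - 2*K)/2 = s**2/2 - K)
D(J) = -30 - 5*J (D(J) = -5*(J + 6) = -5*(6 + J) = -30 - 5*J)
(9*(-8))*((D(-3) + 7)/(7 + S(3, -2)/9)) = (9*(-8))*(((-30 - 5*(-3)) + 7)/(7 + ((1/2)*(-2)**2 - 1*3)/9)) = -72*((-30 + 15) + 7)/(7 + ((1/2)*4 - 3)*(1/9)) = -72*(-15 + 7)/(7 + (2 - 3)*(1/9)) = -(-576)/(7 - 1*1/9) = -(-576)/(7 - 1/9) = -(-576)/62/9 = -(-576)*9/62 = -72*(-36/31) = 2592/31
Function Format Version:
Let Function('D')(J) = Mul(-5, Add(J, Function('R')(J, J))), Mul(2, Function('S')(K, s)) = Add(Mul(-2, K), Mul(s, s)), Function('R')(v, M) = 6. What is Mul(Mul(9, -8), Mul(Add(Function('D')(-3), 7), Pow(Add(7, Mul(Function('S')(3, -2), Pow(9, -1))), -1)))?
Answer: Rational(2592, 31) ≈ 83.613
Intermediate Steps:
Function('S')(K, s) = Add(Mul(Rational(1, 2), Pow(s, 2)), Mul(-1, K)) (Function('S')(K, s) = Mul(Rational(1, 2), Add(Mul(-2, K), Mul(s, s))) = Mul(Rational(1, 2), Add(Mul(-2, K), Pow(s, 2))) = Mul(Rational(1, 2), Add(Pow(s, 2), Mul(-2, K))) = Add(Mul(Rational(1, 2), Pow(s, 2)), Mul(-1, K)))
Function('D')(J) = Add(-30, Mul(-5, J)) (Function('D')(J) = Mul(-5, Add(J, 6)) = Mul(-5, Add(6, J)) = Add(-30, Mul(-5, J)))
Mul(Mul(9, -8), Mul(Add(Function('D')(-3), 7), Pow(Add(7, Mul(Function('S')(3, -2), Pow(9, -1))), -1))) = Mul(Mul(9, -8), Mul(Add(Add(-30, Mul(-5, -3)), 7), Pow(Add(7, Mul(Add(Mul(Rational(1, 2), Pow(-2, 2)), Mul(-1, 3)), Pow(9, -1))), -1))) = Mul(-72, Mul(Add(Add(-30, 15), 7), Pow(Add(7, Mul(Add(Mul(Rational(1, 2), 4), -3), Rational(1, 9))), -1))) = Mul(-72, Mul(Add(-15, 7), Pow(Add(7, Mul(Add(2, -3), Rational(1, 9))), -1))) = Mul(-72, Mul(-8, Pow(Add(7, Mul(-1, Rational(1, 9))), -1))) = Mul(-72, Mul(-8, Pow(Add(7, Rational(-1, 9)), -1))) = Mul(-72, Mul(-8, Pow(Rational(62, 9), -1))) = Mul(-72, Mul(-8, Rational(9, 62))) = Mul(-72, Rational(-36, 31)) = Rational(2592, 31)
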